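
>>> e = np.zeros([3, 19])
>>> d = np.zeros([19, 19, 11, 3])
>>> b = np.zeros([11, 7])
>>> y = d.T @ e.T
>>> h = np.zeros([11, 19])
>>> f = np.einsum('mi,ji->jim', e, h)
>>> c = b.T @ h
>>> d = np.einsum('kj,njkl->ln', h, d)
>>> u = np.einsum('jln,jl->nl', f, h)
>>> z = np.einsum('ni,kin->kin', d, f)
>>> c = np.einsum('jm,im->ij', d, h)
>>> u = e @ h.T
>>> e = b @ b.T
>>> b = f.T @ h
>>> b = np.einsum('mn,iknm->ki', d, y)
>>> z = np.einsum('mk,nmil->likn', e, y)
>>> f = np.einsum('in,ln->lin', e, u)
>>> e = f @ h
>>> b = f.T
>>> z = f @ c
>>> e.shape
(3, 11, 19)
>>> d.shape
(3, 19)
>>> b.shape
(11, 11, 3)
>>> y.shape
(3, 11, 19, 3)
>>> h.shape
(11, 19)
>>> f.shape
(3, 11, 11)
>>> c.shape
(11, 3)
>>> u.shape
(3, 11)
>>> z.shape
(3, 11, 3)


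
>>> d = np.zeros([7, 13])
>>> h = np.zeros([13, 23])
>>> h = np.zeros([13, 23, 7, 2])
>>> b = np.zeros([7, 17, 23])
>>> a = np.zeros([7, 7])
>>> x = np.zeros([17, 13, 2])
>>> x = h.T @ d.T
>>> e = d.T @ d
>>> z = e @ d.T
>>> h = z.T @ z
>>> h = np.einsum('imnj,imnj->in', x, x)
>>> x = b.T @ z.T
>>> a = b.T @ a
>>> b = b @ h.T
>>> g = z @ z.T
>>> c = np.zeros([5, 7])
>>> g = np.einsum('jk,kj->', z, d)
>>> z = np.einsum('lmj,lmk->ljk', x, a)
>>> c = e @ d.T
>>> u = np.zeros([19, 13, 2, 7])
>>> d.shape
(7, 13)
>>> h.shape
(2, 23)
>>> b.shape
(7, 17, 2)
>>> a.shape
(23, 17, 7)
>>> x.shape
(23, 17, 13)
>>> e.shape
(13, 13)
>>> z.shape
(23, 13, 7)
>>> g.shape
()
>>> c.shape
(13, 7)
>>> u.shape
(19, 13, 2, 7)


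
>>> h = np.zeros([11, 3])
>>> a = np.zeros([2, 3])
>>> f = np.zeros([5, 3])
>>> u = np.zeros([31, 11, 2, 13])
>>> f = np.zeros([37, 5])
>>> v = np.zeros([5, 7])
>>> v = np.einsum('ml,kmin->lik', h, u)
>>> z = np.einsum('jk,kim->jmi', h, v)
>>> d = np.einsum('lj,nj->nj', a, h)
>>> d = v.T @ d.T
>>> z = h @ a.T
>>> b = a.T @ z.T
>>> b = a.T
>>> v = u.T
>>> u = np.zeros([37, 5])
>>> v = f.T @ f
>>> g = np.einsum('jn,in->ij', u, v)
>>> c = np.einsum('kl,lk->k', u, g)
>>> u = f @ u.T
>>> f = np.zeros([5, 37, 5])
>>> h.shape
(11, 3)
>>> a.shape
(2, 3)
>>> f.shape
(5, 37, 5)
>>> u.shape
(37, 37)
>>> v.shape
(5, 5)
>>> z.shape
(11, 2)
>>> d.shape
(31, 2, 11)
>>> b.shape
(3, 2)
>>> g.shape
(5, 37)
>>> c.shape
(37,)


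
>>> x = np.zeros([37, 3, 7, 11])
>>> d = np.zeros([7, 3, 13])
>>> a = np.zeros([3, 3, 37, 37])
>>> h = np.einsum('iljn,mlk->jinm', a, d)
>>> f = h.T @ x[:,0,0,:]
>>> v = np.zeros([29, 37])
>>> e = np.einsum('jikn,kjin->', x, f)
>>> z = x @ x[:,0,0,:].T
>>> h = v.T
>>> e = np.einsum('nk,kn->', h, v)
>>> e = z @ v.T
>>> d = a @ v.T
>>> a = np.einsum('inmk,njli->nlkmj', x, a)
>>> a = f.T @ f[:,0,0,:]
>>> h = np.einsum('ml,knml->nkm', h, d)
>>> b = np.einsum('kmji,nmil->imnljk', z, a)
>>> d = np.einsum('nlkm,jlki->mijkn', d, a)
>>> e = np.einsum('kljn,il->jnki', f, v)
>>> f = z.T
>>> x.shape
(37, 3, 7, 11)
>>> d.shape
(29, 11, 11, 37, 3)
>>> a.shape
(11, 3, 37, 11)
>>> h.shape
(3, 3, 37)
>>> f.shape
(37, 7, 3, 37)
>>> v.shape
(29, 37)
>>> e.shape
(3, 11, 7, 29)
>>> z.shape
(37, 3, 7, 37)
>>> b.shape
(37, 3, 11, 11, 7, 37)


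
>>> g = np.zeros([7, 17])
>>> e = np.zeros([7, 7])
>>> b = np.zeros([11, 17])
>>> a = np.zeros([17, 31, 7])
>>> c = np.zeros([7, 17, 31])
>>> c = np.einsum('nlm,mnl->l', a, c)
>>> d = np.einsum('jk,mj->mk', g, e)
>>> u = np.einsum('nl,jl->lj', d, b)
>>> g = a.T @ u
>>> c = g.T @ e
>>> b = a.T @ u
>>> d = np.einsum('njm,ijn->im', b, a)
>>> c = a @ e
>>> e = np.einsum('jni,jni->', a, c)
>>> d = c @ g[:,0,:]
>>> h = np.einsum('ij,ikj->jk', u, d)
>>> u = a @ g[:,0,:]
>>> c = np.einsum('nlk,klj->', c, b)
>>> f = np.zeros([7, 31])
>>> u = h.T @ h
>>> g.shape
(7, 31, 11)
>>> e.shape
()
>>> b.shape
(7, 31, 11)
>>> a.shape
(17, 31, 7)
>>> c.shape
()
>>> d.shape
(17, 31, 11)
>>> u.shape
(31, 31)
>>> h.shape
(11, 31)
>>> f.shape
(7, 31)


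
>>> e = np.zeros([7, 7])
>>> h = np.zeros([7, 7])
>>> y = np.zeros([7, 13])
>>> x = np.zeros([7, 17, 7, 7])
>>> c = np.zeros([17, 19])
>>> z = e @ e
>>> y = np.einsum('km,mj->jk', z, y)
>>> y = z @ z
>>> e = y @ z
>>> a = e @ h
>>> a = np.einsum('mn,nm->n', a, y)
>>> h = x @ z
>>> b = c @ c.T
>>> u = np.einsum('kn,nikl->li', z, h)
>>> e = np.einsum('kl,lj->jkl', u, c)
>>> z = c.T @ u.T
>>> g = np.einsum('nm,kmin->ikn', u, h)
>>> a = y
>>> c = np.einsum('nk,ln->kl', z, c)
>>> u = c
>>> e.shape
(19, 7, 17)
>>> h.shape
(7, 17, 7, 7)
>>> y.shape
(7, 7)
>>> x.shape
(7, 17, 7, 7)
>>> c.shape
(7, 17)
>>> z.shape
(19, 7)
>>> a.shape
(7, 7)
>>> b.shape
(17, 17)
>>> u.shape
(7, 17)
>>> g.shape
(7, 7, 7)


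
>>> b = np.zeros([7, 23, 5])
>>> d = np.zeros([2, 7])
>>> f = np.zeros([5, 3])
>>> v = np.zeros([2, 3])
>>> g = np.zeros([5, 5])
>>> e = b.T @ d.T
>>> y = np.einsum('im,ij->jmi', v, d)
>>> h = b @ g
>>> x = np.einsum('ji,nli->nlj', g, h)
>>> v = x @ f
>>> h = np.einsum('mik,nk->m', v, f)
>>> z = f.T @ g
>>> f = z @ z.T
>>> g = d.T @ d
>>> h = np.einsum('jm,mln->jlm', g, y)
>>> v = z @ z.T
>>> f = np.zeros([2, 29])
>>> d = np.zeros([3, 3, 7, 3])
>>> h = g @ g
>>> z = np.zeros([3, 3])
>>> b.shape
(7, 23, 5)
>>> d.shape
(3, 3, 7, 3)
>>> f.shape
(2, 29)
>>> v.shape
(3, 3)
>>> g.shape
(7, 7)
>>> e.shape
(5, 23, 2)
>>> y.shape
(7, 3, 2)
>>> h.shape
(7, 7)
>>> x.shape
(7, 23, 5)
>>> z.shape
(3, 3)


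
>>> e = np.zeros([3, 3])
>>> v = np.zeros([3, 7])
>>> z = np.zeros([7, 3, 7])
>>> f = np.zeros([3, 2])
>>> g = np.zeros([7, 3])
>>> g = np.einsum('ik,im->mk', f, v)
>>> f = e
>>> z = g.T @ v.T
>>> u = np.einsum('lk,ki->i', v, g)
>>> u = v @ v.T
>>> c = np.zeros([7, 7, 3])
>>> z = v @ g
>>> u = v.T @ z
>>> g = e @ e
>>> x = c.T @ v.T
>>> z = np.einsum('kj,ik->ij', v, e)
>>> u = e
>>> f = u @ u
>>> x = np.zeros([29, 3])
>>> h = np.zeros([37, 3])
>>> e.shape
(3, 3)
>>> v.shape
(3, 7)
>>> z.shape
(3, 7)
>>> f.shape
(3, 3)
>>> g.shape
(3, 3)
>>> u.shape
(3, 3)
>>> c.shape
(7, 7, 3)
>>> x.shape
(29, 3)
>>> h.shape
(37, 3)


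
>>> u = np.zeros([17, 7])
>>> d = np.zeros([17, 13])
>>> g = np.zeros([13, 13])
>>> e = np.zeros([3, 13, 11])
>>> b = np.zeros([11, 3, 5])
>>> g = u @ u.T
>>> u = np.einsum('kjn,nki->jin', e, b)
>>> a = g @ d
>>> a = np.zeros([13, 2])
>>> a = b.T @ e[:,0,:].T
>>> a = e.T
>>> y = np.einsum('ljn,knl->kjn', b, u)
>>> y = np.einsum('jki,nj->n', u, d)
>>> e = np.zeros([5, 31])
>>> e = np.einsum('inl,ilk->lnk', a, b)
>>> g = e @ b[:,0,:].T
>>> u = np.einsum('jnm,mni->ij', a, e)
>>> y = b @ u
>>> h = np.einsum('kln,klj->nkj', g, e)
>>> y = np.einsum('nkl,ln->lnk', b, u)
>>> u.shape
(5, 11)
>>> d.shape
(17, 13)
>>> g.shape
(3, 13, 11)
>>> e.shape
(3, 13, 5)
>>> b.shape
(11, 3, 5)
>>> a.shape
(11, 13, 3)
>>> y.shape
(5, 11, 3)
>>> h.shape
(11, 3, 5)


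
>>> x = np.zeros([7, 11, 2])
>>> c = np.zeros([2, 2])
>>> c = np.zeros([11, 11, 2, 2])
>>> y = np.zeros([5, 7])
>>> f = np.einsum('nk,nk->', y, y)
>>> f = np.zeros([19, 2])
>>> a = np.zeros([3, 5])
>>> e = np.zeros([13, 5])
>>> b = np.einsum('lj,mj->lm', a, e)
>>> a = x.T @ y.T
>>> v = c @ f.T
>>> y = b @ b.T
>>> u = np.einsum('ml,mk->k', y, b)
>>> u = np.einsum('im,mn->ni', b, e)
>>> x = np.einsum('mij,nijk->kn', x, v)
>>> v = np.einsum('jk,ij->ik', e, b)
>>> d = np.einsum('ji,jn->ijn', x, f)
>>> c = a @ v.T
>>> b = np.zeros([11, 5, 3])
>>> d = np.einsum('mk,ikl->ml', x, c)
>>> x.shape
(19, 11)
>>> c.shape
(2, 11, 3)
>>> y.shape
(3, 3)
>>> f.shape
(19, 2)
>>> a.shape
(2, 11, 5)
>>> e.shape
(13, 5)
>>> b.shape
(11, 5, 3)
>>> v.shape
(3, 5)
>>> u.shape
(5, 3)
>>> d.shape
(19, 3)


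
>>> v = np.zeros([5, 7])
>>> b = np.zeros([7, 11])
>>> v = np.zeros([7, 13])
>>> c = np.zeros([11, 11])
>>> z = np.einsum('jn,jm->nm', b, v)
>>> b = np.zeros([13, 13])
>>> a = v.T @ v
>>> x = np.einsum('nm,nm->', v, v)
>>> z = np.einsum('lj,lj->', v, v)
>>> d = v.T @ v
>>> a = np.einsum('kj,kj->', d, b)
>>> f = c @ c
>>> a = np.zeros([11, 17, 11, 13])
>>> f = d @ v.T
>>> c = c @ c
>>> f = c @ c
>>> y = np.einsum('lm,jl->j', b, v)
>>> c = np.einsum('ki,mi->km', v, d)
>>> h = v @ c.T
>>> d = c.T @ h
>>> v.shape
(7, 13)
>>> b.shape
(13, 13)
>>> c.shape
(7, 13)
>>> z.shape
()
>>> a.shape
(11, 17, 11, 13)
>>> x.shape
()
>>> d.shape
(13, 7)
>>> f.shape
(11, 11)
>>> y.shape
(7,)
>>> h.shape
(7, 7)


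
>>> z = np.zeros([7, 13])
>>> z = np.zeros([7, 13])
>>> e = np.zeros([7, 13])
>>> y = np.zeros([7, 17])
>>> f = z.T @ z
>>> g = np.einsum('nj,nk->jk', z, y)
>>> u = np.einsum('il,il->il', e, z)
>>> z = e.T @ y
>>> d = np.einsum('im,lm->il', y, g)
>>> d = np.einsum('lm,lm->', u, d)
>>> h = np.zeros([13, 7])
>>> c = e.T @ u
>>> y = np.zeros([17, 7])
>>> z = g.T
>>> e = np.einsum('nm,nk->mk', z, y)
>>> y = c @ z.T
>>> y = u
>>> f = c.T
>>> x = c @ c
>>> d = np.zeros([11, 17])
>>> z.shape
(17, 13)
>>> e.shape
(13, 7)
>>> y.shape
(7, 13)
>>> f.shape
(13, 13)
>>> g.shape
(13, 17)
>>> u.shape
(7, 13)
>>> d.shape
(11, 17)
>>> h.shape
(13, 7)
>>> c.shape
(13, 13)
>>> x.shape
(13, 13)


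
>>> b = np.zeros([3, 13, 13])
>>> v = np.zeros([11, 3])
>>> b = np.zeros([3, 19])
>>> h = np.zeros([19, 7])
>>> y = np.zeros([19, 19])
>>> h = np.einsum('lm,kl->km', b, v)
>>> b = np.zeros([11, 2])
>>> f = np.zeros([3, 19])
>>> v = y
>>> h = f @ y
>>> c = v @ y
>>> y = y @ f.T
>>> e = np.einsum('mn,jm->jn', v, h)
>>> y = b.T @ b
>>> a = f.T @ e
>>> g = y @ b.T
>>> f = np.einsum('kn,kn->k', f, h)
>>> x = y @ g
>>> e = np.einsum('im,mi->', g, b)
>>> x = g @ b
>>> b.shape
(11, 2)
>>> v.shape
(19, 19)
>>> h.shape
(3, 19)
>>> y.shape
(2, 2)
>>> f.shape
(3,)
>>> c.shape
(19, 19)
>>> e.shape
()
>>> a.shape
(19, 19)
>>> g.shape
(2, 11)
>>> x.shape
(2, 2)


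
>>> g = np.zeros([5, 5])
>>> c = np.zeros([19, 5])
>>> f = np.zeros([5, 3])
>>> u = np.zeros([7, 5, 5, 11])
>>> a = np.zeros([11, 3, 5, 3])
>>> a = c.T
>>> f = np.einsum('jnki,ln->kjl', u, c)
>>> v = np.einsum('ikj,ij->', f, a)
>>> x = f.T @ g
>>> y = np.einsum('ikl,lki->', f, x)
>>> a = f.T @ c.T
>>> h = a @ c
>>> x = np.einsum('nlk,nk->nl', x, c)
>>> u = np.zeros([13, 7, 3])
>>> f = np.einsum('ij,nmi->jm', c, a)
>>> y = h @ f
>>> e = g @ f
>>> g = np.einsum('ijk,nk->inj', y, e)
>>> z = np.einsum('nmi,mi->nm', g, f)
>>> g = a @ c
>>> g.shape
(19, 7, 5)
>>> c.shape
(19, 5)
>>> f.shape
(5, 7)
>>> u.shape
(13, 7, 3)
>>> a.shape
(19, 7, 19)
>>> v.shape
()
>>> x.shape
(19, 7)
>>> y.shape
(19, 7, 7)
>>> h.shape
(19, 7, 5)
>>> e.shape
(5, 7)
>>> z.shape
(19, 5)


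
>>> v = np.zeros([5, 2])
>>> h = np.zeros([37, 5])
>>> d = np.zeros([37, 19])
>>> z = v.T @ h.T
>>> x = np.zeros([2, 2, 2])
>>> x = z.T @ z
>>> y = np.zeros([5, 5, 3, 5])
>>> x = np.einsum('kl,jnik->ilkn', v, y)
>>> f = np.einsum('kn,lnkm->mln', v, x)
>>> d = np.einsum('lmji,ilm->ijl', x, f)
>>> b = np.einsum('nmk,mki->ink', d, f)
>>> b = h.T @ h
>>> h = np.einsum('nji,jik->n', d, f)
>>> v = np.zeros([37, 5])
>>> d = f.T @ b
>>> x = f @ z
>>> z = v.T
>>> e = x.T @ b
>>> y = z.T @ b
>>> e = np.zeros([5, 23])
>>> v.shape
(37, 5)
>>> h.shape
(5,)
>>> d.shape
(2, 3, 5)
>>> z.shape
(5, 37)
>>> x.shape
(5, 3, 37)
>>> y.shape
(37, 5)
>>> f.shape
(5, 3, 2)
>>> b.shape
(5, 5)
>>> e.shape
(5, 23)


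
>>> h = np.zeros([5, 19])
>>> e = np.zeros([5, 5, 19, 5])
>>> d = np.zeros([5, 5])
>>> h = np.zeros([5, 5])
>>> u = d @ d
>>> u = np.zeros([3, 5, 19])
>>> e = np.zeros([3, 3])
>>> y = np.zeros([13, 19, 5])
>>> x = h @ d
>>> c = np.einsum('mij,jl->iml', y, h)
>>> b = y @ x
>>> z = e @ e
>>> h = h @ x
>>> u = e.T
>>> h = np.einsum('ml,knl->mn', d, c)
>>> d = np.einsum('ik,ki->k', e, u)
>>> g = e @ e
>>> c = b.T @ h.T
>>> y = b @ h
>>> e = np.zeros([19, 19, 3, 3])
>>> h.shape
(5, 13)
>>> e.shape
(19, 19, 3, 3)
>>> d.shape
(3,)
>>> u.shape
(3, 3)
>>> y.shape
(13, 19, 13)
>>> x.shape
(5, 5)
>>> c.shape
(5, 19, 5)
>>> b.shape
(13, 19, 5)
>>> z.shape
(3, 3)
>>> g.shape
(3, 3)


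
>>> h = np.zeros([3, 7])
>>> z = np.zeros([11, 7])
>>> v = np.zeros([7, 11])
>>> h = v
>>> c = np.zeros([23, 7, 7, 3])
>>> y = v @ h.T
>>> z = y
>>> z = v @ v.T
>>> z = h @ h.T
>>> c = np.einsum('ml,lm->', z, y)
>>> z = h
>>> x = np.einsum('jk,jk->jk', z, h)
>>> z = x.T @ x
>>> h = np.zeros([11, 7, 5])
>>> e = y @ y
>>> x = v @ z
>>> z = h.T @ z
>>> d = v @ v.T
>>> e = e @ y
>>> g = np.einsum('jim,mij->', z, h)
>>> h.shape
(11, 7, 5)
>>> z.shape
(5, 7, 11)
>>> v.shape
(7, 11)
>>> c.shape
()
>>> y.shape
(7, 7)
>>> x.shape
(7, 11)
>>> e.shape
(7, 7)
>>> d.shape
(7, 7)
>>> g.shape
()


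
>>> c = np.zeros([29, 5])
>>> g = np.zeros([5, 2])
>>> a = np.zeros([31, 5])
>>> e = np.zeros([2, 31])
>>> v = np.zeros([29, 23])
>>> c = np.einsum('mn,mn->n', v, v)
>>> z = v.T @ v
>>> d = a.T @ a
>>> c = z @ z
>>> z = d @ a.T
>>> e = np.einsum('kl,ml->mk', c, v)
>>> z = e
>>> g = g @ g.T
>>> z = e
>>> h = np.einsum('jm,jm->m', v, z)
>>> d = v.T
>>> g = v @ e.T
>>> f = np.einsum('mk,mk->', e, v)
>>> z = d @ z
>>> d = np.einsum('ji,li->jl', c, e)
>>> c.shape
(23, 23)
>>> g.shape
(29, 29)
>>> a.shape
(31, 5)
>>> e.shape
(29, 23)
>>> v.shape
(29, 23)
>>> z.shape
(23, 23)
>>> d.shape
(23, 29)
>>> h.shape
(23,)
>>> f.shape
()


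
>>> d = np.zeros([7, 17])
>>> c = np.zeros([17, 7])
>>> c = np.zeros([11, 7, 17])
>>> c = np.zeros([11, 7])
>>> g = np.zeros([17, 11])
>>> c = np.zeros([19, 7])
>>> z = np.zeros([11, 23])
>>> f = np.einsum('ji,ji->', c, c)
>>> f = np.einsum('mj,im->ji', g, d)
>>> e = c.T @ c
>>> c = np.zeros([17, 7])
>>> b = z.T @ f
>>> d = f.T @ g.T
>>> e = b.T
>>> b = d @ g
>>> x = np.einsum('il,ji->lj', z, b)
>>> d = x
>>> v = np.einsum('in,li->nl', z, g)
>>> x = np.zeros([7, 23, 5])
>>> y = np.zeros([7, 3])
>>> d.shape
(23, 7)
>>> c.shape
(17, 7)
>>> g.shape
(17, 11)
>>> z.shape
(11, 23)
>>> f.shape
(11, 7)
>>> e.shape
(7, 23)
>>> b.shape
(7, 11)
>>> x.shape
(7, 23, 5)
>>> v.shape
(23, 17)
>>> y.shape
(7, 3)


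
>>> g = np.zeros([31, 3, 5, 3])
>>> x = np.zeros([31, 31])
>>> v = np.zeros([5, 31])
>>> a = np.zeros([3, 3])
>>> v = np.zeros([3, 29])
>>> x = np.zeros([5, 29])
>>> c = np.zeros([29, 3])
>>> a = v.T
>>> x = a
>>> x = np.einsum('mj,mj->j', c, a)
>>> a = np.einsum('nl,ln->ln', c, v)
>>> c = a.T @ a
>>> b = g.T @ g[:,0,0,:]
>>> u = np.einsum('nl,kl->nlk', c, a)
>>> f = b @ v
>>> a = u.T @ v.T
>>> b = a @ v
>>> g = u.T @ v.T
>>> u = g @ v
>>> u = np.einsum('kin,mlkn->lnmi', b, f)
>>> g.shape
(3, 29, 3)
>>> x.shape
(3,)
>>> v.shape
(3, 29)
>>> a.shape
(3, 29, 3)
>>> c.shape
(29, 29)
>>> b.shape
(3, 29, 29)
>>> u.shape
(5, 29, 3, 29)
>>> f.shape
(3, 5, 3, 29)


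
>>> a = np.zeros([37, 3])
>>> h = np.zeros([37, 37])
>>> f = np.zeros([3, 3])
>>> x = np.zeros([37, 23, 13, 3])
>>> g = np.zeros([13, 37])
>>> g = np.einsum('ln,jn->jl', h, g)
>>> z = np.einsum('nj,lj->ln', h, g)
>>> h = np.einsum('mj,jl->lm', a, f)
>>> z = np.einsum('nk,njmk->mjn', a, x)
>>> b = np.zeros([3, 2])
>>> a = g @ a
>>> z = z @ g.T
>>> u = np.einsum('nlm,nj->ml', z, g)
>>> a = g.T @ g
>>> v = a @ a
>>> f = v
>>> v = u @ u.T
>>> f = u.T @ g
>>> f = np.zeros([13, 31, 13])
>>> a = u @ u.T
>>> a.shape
(13, 13)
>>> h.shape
(3, 37)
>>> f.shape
(13, 31, 13)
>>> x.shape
(37, 23, 13, 3)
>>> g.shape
(13, 37)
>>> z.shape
(13, 23, 13)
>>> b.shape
(3, 2)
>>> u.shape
(13, 23)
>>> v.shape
(13, 13)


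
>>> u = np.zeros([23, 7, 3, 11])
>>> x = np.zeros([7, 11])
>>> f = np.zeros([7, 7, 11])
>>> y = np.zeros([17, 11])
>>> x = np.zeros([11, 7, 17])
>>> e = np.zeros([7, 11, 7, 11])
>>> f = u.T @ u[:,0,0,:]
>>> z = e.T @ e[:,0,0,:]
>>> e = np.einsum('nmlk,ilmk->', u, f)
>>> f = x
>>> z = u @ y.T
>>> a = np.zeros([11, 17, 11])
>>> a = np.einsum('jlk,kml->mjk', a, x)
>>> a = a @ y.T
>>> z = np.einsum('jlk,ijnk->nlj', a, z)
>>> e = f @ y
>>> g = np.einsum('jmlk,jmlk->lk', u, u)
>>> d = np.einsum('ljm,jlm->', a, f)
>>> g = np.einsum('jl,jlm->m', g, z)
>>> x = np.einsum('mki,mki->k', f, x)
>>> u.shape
(23, 7, 3, 11)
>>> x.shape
(7,)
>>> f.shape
(11, 7, 17)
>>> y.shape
(17, 11)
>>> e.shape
(11, 7, 11)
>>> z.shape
(3, 11, 7)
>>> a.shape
(7, 11, 17)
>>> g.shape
(7,)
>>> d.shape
()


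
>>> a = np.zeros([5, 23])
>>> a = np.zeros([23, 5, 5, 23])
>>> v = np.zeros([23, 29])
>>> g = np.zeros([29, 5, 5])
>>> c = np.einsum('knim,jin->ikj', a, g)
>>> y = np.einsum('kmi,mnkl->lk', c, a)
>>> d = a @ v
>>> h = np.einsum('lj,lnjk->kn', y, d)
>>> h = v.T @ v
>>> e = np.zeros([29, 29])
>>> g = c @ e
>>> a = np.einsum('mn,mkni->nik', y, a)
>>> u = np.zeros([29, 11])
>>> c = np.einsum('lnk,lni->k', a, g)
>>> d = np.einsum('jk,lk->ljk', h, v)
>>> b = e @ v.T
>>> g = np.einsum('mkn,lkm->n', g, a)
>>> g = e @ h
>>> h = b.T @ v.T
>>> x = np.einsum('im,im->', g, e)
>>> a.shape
(5, 23, 5)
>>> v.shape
(23, 29)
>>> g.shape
(29, 29)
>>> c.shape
(5,)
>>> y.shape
(23, 5)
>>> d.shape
(23, 29, 29)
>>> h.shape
(23, 23)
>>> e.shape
(29, 29)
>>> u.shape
(29, 11)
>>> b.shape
(29, 23)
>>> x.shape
()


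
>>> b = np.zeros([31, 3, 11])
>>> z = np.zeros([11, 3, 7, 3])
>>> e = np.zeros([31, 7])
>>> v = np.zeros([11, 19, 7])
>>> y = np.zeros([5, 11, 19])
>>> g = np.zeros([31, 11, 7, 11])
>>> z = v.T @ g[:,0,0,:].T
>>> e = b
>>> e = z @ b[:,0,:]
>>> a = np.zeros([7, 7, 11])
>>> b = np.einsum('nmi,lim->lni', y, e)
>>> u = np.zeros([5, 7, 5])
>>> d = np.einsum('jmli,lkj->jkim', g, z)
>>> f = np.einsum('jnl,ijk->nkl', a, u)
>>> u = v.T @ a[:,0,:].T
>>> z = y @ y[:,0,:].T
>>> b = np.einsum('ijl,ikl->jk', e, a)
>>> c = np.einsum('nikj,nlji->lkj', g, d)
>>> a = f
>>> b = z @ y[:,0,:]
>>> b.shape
(5, 11, 19)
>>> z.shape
(5, 11, 5)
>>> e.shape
(7, 19, 11)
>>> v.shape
(11, 19, 7)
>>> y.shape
(5, 11, 19)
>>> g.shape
(31, 11, 7, 11)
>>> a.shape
(7, 5, 11)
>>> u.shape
(7, 19, 7)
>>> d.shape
(31, 19, 11, 11)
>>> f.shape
(7, 5, 11)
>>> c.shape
(19, 7, 11)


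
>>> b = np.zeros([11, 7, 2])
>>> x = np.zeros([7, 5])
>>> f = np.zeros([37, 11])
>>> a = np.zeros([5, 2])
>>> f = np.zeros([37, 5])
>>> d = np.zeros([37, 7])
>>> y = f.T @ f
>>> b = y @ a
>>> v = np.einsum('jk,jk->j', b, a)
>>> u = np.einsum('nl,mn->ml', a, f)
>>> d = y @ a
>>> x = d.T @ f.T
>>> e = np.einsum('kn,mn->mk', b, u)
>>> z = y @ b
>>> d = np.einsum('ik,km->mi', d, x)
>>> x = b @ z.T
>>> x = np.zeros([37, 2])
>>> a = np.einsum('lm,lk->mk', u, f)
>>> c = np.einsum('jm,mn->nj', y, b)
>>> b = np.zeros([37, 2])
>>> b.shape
(37, 2)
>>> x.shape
(37, 2)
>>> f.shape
(37, 5)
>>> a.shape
(2, 5)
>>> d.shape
(37, 5)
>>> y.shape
(5, 5)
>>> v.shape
(5,)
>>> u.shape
(37, 2)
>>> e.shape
(37, 5)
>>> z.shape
(5, 2)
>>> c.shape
(2, 5)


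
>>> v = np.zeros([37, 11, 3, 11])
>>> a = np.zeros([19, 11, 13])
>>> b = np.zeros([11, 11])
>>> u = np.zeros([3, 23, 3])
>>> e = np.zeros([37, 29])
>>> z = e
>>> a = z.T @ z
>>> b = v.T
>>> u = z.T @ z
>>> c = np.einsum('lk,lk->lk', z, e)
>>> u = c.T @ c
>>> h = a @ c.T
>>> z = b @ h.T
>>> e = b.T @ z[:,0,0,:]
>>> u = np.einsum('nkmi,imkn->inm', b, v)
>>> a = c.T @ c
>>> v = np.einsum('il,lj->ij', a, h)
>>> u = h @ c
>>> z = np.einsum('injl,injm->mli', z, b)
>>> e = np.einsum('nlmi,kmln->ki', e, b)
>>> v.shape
(29, 37)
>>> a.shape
(29, 29)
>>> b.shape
(11, 3, 11, 37)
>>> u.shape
(29, 29)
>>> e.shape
(11, 29)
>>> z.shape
(37, 29, 11)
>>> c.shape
(37, 29)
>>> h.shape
(29, 37)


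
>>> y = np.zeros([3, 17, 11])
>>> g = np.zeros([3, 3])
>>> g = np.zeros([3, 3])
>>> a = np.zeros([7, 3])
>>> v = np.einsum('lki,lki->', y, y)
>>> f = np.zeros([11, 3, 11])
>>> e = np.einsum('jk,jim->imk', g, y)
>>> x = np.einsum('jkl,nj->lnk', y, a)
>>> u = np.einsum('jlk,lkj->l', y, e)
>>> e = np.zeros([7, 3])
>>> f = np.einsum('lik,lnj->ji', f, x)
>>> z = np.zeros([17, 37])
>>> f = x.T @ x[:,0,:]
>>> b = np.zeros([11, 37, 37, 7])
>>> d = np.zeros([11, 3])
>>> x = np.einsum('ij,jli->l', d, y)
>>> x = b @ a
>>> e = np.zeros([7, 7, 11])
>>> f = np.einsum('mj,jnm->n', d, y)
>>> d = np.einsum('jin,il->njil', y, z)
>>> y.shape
(3, 17, 11)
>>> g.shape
(3, 3)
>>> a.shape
(7, 3)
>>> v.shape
()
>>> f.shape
(17,)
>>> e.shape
(7, 7, 11)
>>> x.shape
(11, 37, 37, 3)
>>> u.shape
(17,)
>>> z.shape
(17, 37)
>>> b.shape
(11, 37, 37, 7)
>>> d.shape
(11, 3, 17, 37)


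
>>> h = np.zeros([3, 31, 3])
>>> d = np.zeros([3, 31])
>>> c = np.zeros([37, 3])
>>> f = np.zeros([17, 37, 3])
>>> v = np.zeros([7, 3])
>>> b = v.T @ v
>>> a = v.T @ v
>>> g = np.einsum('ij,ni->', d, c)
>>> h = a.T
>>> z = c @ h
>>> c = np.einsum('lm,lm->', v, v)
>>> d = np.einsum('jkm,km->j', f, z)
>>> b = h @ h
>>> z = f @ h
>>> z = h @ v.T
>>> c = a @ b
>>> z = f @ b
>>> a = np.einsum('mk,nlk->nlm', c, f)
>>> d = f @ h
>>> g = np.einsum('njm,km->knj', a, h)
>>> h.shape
(3, 3)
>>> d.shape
(17, 37, 3)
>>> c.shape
(3, 3)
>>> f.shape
(17, 37, 3)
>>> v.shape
(7, 3)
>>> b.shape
(3, 3)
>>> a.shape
(17, 37, 3)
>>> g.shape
(3, 17, 37)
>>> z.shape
(17, 37, 3)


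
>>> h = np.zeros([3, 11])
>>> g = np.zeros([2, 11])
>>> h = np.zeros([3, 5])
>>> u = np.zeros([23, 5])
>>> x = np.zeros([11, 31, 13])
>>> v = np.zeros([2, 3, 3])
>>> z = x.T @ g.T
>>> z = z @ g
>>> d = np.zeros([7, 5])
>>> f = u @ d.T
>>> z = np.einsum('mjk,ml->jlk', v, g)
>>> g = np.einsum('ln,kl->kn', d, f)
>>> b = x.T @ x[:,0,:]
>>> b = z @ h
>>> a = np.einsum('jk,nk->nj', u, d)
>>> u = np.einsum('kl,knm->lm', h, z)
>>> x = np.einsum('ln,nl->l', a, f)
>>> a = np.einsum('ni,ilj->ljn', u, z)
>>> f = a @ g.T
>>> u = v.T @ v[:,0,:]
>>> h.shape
(3, 5)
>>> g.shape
(23, 5)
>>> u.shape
(3, 3, 3)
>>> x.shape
(7,)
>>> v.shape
(2, 3, 3)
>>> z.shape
(3, 11, 3)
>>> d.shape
(7, 5)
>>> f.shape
(11, 3, 23)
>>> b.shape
(3, 11, 5)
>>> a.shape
(11, 3, 5)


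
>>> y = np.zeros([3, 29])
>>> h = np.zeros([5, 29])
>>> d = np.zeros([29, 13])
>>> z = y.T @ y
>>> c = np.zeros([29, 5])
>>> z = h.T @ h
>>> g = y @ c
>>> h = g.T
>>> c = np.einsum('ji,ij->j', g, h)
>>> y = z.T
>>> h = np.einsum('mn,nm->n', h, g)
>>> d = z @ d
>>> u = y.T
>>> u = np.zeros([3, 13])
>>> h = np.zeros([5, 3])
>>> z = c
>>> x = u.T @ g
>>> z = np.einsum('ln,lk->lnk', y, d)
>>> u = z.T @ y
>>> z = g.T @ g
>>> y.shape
(29, 29)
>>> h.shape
(5, 3)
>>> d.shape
(29, 13)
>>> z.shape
(5, 5)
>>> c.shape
(3,)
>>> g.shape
(3, 5)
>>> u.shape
(13, 29, 29)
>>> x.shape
(13, 5)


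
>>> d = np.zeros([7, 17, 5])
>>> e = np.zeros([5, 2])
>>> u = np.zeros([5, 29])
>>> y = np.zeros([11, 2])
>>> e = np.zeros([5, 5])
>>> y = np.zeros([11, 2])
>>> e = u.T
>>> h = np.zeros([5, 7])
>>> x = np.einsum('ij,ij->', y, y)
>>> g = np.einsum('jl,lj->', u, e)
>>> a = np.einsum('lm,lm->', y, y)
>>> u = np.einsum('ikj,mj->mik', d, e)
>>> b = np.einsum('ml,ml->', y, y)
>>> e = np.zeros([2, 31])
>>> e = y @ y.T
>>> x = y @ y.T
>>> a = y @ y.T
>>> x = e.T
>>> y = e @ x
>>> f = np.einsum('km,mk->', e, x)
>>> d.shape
(7, 17, 5)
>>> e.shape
(11, 11)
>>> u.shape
(29, 7, 17)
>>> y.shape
(11, 11)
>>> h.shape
(5, 7)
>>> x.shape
(11, 11)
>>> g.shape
()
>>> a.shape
(11, 11)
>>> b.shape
()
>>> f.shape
()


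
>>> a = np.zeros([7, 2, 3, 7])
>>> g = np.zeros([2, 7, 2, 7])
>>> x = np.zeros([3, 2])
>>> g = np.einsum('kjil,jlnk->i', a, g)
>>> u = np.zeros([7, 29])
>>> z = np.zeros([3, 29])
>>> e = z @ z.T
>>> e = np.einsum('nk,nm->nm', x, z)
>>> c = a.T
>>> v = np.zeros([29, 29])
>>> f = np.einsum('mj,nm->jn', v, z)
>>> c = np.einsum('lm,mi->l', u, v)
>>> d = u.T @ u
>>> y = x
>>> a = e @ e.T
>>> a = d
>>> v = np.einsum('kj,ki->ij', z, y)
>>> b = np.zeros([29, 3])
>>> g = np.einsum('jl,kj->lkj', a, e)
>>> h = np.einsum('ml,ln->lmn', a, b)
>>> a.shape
(29, 29)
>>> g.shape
(29, 3, 29)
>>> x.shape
(3, 2)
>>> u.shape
(7, 29)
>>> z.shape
(3, 29)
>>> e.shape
(3, 29)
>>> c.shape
(7,)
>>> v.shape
(2, 29)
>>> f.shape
(29, 3)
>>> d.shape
(29, 29)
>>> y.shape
(3, 2)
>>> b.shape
(29, 3)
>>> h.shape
(29, 29, 3)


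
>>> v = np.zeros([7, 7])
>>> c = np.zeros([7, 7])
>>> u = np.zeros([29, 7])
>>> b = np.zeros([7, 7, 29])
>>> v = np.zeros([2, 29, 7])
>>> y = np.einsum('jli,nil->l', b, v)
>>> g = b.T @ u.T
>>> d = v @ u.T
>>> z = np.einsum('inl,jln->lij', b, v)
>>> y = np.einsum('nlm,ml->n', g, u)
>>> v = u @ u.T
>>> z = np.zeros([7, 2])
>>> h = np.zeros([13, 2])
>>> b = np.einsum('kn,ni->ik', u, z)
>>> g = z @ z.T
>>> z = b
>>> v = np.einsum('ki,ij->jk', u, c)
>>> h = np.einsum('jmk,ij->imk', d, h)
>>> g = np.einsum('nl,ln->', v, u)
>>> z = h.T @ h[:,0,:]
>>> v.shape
(7, 29)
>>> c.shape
(7, 7)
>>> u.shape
(29, 7)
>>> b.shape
(2, 29)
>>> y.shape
(29,)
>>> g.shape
()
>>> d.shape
(2, 29, 29)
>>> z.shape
(29, 29, 29)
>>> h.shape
(13, 29, 29)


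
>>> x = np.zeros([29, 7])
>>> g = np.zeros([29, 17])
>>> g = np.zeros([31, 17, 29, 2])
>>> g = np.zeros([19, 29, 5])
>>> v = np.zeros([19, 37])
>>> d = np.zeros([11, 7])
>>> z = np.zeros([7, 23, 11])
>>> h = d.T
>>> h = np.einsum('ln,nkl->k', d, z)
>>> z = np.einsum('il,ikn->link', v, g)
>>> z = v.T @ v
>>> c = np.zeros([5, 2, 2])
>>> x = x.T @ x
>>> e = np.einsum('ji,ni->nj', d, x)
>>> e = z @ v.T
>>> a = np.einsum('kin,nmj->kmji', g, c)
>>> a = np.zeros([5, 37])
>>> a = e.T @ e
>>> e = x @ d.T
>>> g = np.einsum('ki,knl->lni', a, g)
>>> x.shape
(7, 7)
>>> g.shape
(5, 29, 19)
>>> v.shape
(19, 37)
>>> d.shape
(11, 7)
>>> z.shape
(37, 37)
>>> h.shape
(23,)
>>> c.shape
(5, 2, 2)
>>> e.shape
(7, 11)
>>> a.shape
(19, 19)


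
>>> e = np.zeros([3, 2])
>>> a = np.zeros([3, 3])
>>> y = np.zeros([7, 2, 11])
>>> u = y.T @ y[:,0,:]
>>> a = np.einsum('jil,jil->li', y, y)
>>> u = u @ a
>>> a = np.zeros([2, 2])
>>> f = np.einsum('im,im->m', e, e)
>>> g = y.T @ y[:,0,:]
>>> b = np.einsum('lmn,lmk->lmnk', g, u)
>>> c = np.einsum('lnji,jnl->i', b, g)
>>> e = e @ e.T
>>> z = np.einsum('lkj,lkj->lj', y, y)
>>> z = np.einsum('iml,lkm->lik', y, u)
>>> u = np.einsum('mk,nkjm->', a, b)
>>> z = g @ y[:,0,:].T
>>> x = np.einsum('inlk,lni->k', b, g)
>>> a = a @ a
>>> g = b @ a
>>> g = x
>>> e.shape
(3, 3)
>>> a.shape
(2, 2)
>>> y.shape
(7, 2, 11)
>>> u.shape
()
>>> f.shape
(2,)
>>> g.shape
(2,)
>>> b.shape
(11, 2, 11, 2)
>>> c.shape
(2,)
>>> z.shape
(11, 2, 7)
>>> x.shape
(2,)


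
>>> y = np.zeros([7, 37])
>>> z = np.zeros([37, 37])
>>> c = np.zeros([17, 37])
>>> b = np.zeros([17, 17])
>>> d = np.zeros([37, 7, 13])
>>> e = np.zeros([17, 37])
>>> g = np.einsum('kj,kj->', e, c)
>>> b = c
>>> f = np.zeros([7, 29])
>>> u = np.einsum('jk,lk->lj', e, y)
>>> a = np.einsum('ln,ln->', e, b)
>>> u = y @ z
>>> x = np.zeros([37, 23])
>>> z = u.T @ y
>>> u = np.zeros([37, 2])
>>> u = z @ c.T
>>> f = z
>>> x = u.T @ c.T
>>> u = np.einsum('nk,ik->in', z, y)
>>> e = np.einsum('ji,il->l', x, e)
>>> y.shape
(7, 37)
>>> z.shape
(37, 37)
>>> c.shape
(17, 37)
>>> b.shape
(17, 37)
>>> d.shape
(37, 7, 13)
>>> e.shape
(37,)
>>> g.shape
()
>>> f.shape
(37, 37)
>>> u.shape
(7, 37)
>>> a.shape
()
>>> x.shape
(17, 17)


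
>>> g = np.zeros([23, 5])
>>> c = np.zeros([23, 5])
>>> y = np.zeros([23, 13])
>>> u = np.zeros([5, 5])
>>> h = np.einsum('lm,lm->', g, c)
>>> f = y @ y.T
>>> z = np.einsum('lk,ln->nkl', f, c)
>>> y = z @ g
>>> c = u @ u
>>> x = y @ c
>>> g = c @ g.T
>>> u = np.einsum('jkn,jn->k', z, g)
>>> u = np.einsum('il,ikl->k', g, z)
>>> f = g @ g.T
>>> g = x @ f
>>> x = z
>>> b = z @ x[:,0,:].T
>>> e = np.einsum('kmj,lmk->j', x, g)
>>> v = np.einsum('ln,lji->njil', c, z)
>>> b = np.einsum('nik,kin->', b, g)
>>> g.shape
(5, 23, 5)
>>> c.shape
(5, 5)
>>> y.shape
(5, 23, 5)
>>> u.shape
(23,)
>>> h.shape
()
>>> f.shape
(5, 5)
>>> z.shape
(5, 23, 23)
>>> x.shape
(5, 23, 23)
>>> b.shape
()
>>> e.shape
(23,)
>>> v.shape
(5, 23, 23, 5)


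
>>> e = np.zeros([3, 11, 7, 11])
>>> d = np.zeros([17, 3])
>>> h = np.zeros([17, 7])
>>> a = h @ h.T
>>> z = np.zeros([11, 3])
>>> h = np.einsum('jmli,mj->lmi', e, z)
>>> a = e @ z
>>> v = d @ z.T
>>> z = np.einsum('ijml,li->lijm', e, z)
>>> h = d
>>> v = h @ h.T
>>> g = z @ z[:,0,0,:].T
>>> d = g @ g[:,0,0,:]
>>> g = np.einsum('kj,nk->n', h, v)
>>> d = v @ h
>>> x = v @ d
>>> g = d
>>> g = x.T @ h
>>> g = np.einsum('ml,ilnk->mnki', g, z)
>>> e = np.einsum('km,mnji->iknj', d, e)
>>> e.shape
(11, 17, 11, 7)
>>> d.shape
(17, 3)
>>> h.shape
(17, 3)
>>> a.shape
(3, 11, 7, 3)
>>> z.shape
(11, 3, 11, 7)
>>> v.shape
(17, 17)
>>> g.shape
(3, 11, 7, 11)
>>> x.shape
(17, 3)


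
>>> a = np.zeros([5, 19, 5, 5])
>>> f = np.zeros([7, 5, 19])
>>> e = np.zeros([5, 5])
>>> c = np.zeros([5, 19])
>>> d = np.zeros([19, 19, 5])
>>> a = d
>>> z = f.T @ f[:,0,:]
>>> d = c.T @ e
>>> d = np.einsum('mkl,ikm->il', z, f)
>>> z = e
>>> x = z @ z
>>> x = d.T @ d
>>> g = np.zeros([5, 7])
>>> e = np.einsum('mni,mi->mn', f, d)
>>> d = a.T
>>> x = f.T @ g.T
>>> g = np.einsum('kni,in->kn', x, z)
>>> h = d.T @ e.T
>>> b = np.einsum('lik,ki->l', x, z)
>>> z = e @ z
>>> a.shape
(19, 19, 5)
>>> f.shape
(7, 5, 19)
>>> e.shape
(7, 5)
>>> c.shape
(5, 19)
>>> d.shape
(5, 19, 19)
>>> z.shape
(7, 5)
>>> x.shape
(19, 5, 5)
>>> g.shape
(19, 5)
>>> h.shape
(19, 19, 7)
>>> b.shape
(19,)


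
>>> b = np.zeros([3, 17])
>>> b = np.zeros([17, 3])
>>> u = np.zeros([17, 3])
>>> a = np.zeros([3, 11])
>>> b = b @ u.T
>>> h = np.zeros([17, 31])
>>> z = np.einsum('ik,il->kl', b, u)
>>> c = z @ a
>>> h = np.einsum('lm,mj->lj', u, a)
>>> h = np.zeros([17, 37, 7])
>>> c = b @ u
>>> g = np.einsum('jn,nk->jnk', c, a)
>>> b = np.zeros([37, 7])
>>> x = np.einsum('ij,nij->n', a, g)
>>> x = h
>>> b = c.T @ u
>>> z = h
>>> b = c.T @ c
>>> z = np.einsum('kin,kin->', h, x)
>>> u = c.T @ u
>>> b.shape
(3, 3)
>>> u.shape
(3, 3)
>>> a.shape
(3, 11)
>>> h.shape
(17, 37, 7)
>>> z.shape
()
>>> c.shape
(17, 3)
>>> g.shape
(17, 3, 11)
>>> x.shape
(17, 37, 7)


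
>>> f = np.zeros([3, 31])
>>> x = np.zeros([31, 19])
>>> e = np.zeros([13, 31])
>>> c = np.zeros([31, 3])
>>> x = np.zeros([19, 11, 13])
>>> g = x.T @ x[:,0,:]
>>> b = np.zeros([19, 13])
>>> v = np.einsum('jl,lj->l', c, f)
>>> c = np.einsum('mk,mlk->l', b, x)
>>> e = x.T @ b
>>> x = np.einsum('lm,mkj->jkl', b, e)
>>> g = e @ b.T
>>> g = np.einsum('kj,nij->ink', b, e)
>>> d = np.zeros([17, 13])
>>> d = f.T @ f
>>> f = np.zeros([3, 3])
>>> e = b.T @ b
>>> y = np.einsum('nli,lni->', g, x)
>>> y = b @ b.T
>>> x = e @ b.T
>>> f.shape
(3, 3)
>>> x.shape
(13, 19)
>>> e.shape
(13, 13)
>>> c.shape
(11,)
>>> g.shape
(11, 13, 19)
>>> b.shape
(19, 13)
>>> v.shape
(3,)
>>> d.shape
(31, 31)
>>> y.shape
(19, 19)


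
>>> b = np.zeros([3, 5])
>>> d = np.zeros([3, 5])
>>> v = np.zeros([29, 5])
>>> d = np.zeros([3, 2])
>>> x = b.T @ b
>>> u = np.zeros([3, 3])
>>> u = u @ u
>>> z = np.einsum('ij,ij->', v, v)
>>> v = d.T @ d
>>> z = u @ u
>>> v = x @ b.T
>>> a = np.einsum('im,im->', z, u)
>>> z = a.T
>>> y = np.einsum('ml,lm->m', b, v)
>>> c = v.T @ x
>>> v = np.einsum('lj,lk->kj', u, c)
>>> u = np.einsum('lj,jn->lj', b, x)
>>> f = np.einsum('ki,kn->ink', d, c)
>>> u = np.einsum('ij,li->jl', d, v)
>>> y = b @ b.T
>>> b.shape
(3, 5)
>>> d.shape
(3, 2)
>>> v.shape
(5, 3)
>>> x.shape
(5, 5)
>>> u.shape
(2, 5)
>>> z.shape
()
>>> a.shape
()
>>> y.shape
(3, 3)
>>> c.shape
(3, 5)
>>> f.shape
(2, 5, 3)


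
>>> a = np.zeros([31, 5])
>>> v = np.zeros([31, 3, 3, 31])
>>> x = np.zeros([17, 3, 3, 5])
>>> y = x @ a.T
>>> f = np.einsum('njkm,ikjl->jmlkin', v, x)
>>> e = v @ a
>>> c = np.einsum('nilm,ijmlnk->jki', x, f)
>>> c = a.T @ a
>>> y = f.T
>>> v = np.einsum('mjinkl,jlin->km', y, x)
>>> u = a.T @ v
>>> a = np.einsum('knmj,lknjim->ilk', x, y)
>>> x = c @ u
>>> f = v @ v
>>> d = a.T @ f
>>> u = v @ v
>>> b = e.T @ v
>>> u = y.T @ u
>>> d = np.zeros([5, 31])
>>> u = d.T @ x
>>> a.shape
(31, 31, 17)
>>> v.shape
(31, 31)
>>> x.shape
(5, 31)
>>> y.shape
(31, 17, 3, 5, 31, 3)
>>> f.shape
(31, 31)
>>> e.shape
(31, 3, 3, 5)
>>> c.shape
(5, 5)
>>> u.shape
(31, 31)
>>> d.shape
(5, 31)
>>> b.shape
(5, 3, 3, 31)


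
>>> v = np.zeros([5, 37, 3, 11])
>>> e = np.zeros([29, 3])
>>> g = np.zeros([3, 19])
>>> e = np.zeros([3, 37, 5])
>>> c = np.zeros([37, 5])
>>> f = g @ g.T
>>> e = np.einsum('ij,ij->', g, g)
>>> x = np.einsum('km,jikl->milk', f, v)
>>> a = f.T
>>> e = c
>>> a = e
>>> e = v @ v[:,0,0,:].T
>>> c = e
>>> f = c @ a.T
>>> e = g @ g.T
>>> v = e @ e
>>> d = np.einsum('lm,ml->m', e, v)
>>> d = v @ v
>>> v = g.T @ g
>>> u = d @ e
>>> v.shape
(19, 19)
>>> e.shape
(3, 3)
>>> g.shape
(3, 19)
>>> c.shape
(5, 37, 3, 5)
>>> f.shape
(5, 37, 3, 37)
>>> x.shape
(3, 37, 11, 3)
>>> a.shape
(37, 5)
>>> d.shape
(3, 3)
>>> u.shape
(3, 3)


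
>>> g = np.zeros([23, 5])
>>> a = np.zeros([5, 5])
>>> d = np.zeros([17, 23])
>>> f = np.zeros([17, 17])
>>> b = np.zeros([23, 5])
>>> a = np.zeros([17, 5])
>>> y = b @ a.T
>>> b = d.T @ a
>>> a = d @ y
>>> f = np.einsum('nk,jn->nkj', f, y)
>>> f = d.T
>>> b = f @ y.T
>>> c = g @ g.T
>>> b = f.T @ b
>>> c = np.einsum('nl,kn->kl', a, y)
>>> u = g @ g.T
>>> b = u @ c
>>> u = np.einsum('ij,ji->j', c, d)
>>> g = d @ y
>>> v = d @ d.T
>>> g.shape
(17, 17)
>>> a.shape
(17, 17)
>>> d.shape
(17, 23)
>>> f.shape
(23, 17)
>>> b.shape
(23, 17)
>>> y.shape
(23, 17)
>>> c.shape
(23, 17)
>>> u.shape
(17,)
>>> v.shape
(17, 17)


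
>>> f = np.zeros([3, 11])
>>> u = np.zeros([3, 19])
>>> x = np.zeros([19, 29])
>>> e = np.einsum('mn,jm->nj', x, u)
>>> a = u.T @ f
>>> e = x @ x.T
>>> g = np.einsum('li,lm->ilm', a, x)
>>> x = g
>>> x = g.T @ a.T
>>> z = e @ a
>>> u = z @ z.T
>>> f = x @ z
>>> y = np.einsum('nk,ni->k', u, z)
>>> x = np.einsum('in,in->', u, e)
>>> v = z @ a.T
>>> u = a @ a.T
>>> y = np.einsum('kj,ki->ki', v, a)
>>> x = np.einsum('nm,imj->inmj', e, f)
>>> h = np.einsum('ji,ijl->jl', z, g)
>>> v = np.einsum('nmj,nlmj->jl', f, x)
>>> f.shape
(29, 19, 11)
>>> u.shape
(19, 19)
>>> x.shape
(29, 19, 19, 11)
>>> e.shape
(19, 19)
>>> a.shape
(19, 11)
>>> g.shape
(11, 19, 29)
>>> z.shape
(19, 11)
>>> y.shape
(19, 11)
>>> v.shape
(11, 19)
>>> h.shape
(19, 29)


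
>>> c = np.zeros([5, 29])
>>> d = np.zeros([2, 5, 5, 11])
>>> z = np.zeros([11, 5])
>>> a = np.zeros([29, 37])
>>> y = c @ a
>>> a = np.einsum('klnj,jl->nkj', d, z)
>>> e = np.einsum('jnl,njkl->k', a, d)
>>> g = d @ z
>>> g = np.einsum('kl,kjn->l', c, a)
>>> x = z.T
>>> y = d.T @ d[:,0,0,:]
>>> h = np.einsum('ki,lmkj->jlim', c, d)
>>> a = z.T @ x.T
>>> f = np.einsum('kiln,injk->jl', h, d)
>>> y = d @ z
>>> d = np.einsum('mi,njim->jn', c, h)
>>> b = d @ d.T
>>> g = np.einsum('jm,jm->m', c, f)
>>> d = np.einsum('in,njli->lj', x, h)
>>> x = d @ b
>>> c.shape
(5, 29)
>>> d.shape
(29, 2)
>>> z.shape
(11, 5)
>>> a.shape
(5, 5)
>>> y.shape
(2, 5, 5, 5)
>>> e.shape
(5,)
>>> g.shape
(29,)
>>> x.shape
(29, 2)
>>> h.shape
(11, 2, 29, 5)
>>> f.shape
(5, 29)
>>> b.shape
(2, 2)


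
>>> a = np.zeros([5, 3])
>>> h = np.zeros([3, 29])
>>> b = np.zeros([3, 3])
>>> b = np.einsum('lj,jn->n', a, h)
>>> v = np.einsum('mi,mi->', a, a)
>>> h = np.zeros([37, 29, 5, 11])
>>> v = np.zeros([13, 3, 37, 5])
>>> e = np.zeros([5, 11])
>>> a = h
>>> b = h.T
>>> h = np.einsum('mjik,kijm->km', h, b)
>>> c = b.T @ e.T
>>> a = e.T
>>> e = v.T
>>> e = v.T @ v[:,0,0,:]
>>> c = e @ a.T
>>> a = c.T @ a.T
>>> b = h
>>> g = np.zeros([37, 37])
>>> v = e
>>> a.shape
(11, 3, 37, 11)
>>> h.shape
(11, 37)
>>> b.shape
(11, 37)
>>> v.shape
(5, 37, 3, 5)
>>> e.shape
(5, 37, 3, 5)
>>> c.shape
(5, 37, 3, 11)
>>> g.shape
(37, 37)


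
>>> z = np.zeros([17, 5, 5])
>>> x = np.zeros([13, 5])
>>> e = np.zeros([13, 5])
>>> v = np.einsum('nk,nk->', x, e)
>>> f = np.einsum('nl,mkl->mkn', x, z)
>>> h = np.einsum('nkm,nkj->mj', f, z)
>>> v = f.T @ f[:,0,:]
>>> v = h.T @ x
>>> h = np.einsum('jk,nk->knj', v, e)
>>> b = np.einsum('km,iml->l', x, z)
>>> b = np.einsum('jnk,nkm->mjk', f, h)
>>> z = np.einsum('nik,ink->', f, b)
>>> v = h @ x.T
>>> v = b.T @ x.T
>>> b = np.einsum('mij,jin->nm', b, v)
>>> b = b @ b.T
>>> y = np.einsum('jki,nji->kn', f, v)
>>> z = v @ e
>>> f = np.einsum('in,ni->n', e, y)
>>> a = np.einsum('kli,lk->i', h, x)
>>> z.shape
(13, 17, 5)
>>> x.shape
(13, 5)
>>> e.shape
(13, 5)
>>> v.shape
(13, 17, 13)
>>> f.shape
(5,)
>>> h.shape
(5, 13, 5)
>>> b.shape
(13, 13)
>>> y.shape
(5, 13)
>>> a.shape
(5,)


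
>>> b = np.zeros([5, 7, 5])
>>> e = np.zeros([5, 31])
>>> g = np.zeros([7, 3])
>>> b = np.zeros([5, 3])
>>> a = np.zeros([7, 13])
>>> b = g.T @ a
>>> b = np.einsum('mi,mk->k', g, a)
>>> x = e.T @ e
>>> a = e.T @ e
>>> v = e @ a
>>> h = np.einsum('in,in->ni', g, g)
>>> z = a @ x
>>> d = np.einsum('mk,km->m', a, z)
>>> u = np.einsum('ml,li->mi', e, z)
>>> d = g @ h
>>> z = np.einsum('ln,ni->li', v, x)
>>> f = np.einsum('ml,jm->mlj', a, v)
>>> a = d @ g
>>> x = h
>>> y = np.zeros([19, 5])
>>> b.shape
(13,)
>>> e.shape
(5, 31)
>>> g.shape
(7, 3)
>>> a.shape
(7, 3)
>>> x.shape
(3, 7)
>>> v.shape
(5, 31)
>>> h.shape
(3, 7)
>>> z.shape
(5, 31)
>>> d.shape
(7, 7)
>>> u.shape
(5, 31)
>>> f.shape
(31, 31, 5)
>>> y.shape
(19, 5)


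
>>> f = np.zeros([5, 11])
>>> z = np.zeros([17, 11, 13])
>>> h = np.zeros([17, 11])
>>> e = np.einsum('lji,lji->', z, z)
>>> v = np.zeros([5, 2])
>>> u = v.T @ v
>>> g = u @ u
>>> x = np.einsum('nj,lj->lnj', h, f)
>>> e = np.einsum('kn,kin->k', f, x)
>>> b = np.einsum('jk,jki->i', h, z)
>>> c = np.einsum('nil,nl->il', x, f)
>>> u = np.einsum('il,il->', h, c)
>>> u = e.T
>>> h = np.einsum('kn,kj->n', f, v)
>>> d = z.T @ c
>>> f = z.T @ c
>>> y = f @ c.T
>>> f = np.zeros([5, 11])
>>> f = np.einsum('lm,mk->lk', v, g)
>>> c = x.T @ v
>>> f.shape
(5, 2)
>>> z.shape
(17, 11, 13)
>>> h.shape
(11,)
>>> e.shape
(5,)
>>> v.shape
(5, 2)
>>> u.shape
(5,)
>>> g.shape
(2, 2)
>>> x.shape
(5, 17, 11)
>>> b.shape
(13,)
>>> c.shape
(11, 17, 2)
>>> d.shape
(13, 11, 11)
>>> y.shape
(13, 11, 17)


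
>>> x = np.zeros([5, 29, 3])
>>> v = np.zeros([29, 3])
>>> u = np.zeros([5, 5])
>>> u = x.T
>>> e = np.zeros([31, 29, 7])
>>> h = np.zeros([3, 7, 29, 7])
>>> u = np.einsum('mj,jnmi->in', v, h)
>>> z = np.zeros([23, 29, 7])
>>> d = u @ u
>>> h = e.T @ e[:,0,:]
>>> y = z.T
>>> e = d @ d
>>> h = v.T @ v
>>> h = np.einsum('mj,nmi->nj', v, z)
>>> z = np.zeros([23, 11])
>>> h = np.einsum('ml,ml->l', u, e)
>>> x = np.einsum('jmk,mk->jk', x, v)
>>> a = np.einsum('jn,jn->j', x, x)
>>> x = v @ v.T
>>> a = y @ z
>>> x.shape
(29, 29)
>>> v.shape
(29, 3)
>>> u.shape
(7, 7)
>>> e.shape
(7, 7)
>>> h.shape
(7,)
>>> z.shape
(23, 11)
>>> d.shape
(7, 7)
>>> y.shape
(7, 29, 23)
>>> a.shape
(7, 29, 11)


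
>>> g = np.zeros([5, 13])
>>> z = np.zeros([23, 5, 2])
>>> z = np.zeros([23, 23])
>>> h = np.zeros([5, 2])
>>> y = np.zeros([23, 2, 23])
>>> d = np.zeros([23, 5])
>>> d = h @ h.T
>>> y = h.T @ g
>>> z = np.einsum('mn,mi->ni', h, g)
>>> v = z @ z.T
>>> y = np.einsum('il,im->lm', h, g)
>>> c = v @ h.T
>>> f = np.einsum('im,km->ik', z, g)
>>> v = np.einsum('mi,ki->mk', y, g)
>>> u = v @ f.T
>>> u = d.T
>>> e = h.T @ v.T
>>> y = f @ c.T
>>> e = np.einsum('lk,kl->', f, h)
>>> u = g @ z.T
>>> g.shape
(5, 13)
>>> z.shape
(2, 13)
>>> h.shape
(5, 2)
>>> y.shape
(2, 2)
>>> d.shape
(5, 5)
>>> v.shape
(2, 5)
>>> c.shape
(2, 5)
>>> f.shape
(2, 5)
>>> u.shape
(5, 2)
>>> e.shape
()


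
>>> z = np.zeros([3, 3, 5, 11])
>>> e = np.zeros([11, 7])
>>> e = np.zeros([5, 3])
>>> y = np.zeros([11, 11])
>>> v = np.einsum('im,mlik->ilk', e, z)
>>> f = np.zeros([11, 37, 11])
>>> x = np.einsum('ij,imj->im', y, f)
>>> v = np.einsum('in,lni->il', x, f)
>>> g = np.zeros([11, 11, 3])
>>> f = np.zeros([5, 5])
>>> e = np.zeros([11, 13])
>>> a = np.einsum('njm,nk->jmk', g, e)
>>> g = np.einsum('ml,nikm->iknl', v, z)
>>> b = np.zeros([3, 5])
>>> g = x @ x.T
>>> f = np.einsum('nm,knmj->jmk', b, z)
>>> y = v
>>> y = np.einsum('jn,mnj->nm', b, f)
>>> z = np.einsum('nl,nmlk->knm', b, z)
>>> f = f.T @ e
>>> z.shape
(11, 3, 3)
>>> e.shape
(11, 13)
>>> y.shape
(5, 11)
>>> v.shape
(11, 11)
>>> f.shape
(3, 5, 13)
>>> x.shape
(11, 37)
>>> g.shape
(11, 11)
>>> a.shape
(11, 3, 13)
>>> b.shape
(3, 5)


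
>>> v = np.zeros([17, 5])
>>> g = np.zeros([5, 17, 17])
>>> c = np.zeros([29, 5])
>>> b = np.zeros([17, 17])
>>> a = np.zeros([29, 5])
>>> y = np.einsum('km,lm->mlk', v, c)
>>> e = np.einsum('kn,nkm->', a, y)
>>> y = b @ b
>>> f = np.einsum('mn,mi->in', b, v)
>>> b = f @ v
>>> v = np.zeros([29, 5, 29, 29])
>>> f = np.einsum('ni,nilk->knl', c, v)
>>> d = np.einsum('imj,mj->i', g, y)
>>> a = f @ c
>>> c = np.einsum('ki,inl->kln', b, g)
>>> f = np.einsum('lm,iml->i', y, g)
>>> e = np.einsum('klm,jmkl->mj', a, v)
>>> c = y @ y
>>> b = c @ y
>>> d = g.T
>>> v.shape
(29, 5, 29, 29)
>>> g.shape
(5, 17, 17)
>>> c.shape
(17, 17)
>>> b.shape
(17, 17)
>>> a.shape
(29, 29, 5)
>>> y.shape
(17, 17)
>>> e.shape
(5, 29)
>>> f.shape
(5,)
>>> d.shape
(17, 17, 5)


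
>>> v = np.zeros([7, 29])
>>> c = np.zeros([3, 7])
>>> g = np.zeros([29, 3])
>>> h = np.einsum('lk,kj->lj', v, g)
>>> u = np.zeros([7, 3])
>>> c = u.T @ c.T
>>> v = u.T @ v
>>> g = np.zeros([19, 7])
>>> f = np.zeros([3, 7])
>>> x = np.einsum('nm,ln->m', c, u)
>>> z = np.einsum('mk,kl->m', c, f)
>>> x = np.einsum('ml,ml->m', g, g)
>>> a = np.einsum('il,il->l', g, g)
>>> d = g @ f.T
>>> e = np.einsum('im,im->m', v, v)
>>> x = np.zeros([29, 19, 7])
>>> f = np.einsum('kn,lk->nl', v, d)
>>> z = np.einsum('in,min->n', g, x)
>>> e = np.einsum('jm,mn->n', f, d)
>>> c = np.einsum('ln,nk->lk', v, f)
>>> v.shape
(3, 29)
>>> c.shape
(3, 19)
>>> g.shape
(19, 7)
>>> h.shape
(7, 3)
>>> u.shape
(7, 3)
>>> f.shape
(29, 19)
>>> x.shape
(29, 19, 7)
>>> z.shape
(7,)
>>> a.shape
(7,)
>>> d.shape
(19, 3)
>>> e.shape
(3,)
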